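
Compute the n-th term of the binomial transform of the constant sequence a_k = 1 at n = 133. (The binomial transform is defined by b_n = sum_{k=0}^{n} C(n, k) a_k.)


With a_k = 1 for all k, b_n = sum_{k=0}^{n} C(n, k) = 2^n by the binomial theorem.
For n = 133: 2^133 = 10889035741470030830827987437816582766592.

10889035741470030830827987437816582766592


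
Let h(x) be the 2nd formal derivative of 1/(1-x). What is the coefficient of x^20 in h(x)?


Differentiating 2 times: d^2/dx^2 [1/(1-x)] = 2!/(1-x)^3.
The expansion 1/(1-x)^3 = sum_{k>=0} C(k+2, 2) x^k, so the coefficient of x^n in 2!/(1-x)^3 is 2! * C(n+2, 2).
For n = 20: 2 * C(22, 2) = 2 * 231 = 462

462


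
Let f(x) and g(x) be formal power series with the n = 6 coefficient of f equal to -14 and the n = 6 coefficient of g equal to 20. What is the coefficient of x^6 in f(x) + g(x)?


Addition of formal power series is termwise.
The coefficient of x^6 in f + g = -14 + 20
= 6

6


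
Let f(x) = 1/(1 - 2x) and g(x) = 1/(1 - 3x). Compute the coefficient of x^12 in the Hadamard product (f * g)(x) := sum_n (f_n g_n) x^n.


f has coefficients f_k = 2^k and g has coefficients g_k = 3^k, so the Hadamard product has coefficient (f*g)_k = 2^k * 3^k = 6^k.
For k = 12: 6^12 = 2176782336.

2176782336


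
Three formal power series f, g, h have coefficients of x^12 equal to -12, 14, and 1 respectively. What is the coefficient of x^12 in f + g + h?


Series addition is componentwise:
-12 + 14 + 1
= 3

3


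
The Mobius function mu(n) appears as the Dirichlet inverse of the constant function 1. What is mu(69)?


69 = 3 * 23 (all distinct primes).
mu(69) = (-1)^2 = 1

1


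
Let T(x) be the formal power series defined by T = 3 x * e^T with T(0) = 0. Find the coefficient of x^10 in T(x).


Apply the Lagrange inversion formula: if T = 3 x * phi(T) with phi(t) = e^t, then
[x^n] T = 3^n * (1/n) [t^(n-1)] phi(t)^n = 3^n * (1/n) [t^(n-1)] e^(n t) = 3^n * (1/n) * n^(n-1) / (n-1)! = 3^n * n^(n-1) / n!.
When c = 1 this is the Cayley count of rooted labeled trees on n vertices, divided by n!.
For n = 10: 3^10 * 10^9 / 10! = 59049 * 1000000000/3628800 = 113906250/7.

113906250/7


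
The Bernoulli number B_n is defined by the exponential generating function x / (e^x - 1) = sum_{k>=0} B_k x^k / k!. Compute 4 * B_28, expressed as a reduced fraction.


Bernoulli numbers can also be computed recursively via B_0 = 1 and sum_{j=0}^{m} C(m+1, j) B_j = 0 for m >= 1. Odd-index Bernoulli numbers vanish for k >= 3.
Computing B_28 = -23749461029/870, so 4 * B_28 = 4 * -23749461029/870 = -47498922058/435.

-47498922058/435


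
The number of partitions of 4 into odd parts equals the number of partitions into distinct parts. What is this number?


Computing partitions of 4 into odd parts (1, 3, 5, ...):
Using the generating function prod_{k>=0} 1/(1-x^(2k+1)),
the count is 2

2


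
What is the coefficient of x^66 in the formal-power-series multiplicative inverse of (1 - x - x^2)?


Let the inverse be f(x) = sum_{k>=0} a_k x^k. From f(x) * (1 - x - x^2) = 1 and matching coefficients:
 x^0: a_0 = 1.
 x^1: a_1 - a_0 = 0, so a_1 = 1.
 x^k (k >= 2): a_k - a_{k-1} - a_{k-2} = 0, i.e. a_k = a_{k-1} + a_{k-2}.
This is the Fibonacci-type recurrence shifted so that a_0 = a_1 = 1.
Iterating: a_0=1, a_1=1, a_2=2, a_3=3, a_4=5, a_5=8, a_6=13, a_7=21, a_8=34, a_9=55, ...
a_66 = 44945570212853.

44945570212853


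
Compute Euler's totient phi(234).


phi(n) counts integers in [1, n] coprime to n. Using the multiplicative formula phi(n) = n * prod_{p | n} (1 - 1/p):
234 = 2 * 3^2 * 13, so
phi(234) = 234 * (1 - 1/2) * (1 - 1/3) * (1 - 1/13) = 72.

72


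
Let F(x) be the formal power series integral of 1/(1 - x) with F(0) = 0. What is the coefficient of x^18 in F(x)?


1/(1 - x) = sum_{k>=0} x^k. Integrating termwise and using F(0) = 0 gives
F(x) = sum_{k>=0} x^(k+1) / (k+1) = sum_{m>=1} x^m / m = -ln(1 - x).
So the coefficient of x^18 is 1/18 = 1/18.

1/18


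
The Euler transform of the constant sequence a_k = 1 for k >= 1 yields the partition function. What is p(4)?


The Euler transform converts the sequence a_k = 1 into the number of integer partitions.
Using the recurrence or dynamic programming:
p(4) = 5

5


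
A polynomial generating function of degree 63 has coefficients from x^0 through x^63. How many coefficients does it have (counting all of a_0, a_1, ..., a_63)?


A polynomial of degree 63 takes the form a_0 + a_1 x + ... + a_63 x^63.
The number of coefficients is 63 + 1 = 64.

64


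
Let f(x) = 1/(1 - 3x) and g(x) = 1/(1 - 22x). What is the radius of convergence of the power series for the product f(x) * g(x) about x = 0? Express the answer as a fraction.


The radius of 1/(1 - 3x) is 1/3 (nearest singularity at x = 1/3), and the radius of 1/(1 - 22x) is 1/22.
The product f(x)*g(x) = 1/((1 - 3x)(1 - 22x)) has singularities at both 1/3 and 1/22, so its radius of convergence is the distance to the nearest one:
min(1/3, 1/22) = 1/22.

1/22


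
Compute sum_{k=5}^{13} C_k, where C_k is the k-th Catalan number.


C_5 through C_13: 42, 132, 429, 1430, 4862, 16796, 58786, 208012, 742900
Sum = 42 + 132 + 429 + 1430 + 4862 + 16796 + 58786 + 208012 + 742900
= 1033389

1033389


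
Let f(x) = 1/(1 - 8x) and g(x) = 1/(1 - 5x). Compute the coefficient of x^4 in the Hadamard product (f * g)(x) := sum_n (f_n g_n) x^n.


f has coefficients f_k = 8^k and g has coefficients g_k = 5^k, so the Hadamard product has coefficient (f*g)_k = 8^k * 5^k = 40^k.
For k = 4: 40^4 = 2560000.

2560000


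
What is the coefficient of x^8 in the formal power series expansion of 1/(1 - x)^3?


The expansion 1/(1 - x)^r = sum_{k>=0} C(k + r - 1, r - 1) x^k follows from the multiset / negative-binomial theorem (or from repeated differentiation of the geometric series).
For r = 3 and k = 8:
C(10, 2) = 3628800 / (2 * 40320) = 45.

45


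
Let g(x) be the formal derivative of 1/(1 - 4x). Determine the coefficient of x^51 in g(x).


Differentiate termwise: d/dx sum_{k>=0} 4^k x^k = sum_{k>=1} k 4^k x^(k-1) = sum_{j>=0} (j+1) 4^(j+1) x^j.
Equivalently, d/dx [1/(1 - 4x)] = 4/(1 - 4x)^2.
For j = 51: 52 * 4^52 = 52 * 20282409603651670423947251286016 = 1054685299389886862045257066872832.

1054685299389886862045257066872832


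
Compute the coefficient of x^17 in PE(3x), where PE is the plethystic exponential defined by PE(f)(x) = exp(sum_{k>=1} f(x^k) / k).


With f(x) = 3x, the exponent is sum_{k>=1} 3 x^k / k = 3 * (-ln(1 - x)). Exponentiating:
PE(3x) = exp(-3 ln(1 - x)) = 1/(1 - x)^3.
By the negative binomial expansion, [x^n] 1/(1 - x)^3 = C(n + 2, 2).
For n = 17: C(19, 2) = 171.

171


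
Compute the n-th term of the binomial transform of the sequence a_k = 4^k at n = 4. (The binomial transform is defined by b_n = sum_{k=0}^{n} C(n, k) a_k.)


With a_k = 4^k, b_n = sum_{k=0}^{n} C(n, k) 4^k = (1 + 4)^n by the binomial theorem.
For n = 4: (1 + 4)^4 = 5^4 = 625.

625


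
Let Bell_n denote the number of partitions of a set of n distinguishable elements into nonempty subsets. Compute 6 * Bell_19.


Bell_19 can be computed from the Bell triangle or from Dobinski's identity Bell_n = (1/e) * sum_{k>=0} k^n / k!.
Computing Bell_19 = 5832742205057.
Then 6 * 5832742205057 = 34996453230342.

34996453230342


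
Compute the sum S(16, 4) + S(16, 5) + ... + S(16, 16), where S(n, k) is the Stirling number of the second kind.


By definition, S(n, k) counts partitions of an n-set into exactly k nonempty blocks.
Computing row n = 16 for k = 4..16:
S(16, k): 171798901, 1096190550, 2734926558, 3281882604, 2141764053, 820784250, 193754990, 28936908, 2757118, 165620, 6020, 120, 1
Sum = 10472967693.

10472967693


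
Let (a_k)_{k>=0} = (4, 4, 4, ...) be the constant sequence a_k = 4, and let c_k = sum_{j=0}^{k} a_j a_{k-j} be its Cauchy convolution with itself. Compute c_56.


Since a_j = 4 for all j >= 0, the convolution sum becomes
c_k = sum_{j=0}^{k} 4 * 4 = 16 * (k + 1).
Equivalently, the generating function of (a_k) is 4/(1 - x) and its square is 16/(1 - x)^2 = sum_{k>=0} 16(k + 1) x^k.
For k = 56: 16 * 57 = 912.

912


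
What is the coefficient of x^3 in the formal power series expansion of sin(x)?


The Maclaurin series is sin(t) = sum_{k>=0} (-1)^k t^(2k+1) / (2k+1)!, so substituting t = x, only odd powers of x are nonzero, with coefficient of x^(2k+1) equal to (-1)^k / (2k+1)!.
Write 3 = 2*1 + 1, giving the coefficient (-1)^1 / 3! = -1/6 = -1/6.

-1/6


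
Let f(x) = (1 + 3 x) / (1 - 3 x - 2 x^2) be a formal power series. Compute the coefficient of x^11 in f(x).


Write f(x) = sum_{k>=0} a_k x^k. Multiplying both sides by 1 - 3 x - 2 x^2 gives
(1 - 3 x - 2 x^2) sum_{k>=0} a_k x^k = 1 + 3 x.
Matching coefficients:
 x^0: a_0 = 1
 x^1: a_1 - 3 a_0 = 3  =>  a_1 = 3*1 + 3 = 6
 x^k (k >= 2): a_k = 3 a_{k-1} + 2 a_{k-2}.
Iterating: a_2 = 20, a_3 = 72, a_4 = 256, a_5 = 912, a_6 = 3248, a_7 = 11568, a_8 = 41200, a_9 = 146736, a_10 = 522608, a_11 = 1861296.
So the coefficient of x^11 is 1861296.

1861296


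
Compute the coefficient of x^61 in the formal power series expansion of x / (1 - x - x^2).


Let f(x) = sum_{k>=0} a_k x^k. Multiplying f(x) * (1 - x - x^2) = x and matching coefficients gives a_0 = 0, a_1 = 1, and a_k = a_{k-1} + a_{k-2} for k >= 2. These are the Fibonacci numbers F_k.
Iterating from F_0 = 0, F_1 = 1:
F_0=0, F_1=1, F_2=1, F_3=2, F_4=3, F_5=5, F_6=8, F_7=13, F_8=21, F_9=34, ...
F_61 = 2504730781961.

2504730781961


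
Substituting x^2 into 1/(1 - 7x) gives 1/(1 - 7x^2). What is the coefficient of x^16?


The coefficient of x^(2m) in 1/(1 - 7x^2) is 7^m.
With n = 16 = 2*8, the coefficient is 7^8 = 5764801.

5764801


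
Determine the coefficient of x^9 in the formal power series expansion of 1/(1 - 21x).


The geometric series identity gives 1/(1 - c x) = sum_{k>=0} c^k x^k, so the coefficient of x^k is c^k.
Here c = 21 and k = 9.
Computing: 21^9 = 794280046581

794280046581


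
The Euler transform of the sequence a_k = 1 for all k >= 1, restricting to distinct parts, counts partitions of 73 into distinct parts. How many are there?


Partitions of 73 into distinct parts can be computed via generating function.
Product (1+x)(1+x^2)(1+x^3)...
The coefficient of x^73 = 40026

40026


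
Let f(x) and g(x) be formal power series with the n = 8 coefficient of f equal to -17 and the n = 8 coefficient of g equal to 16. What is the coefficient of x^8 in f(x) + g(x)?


Addition of formal power series is termwise.
The coefficient of x^8 in f + g = -17 + 16
= -1

-1


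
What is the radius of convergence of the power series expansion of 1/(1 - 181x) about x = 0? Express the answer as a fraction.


Expanding 1/(1 - 181x) = sum_{k>=0} 181^k x^k, the series converges when |181x| < 1, i.e., |x| < 1/181.
So the radius of convergence is 1/181 = 1/181.

1/181


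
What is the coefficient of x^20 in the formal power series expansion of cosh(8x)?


The Maclaurin series is cosh(t) = sum_{m>=0} t^(2m) / (2m)!, so substituting t = 8x, only even powers of x are nonzero, with coefficient of x^(2m) equal to 8^(2m) / (2m)!.
For x^20 the coefficient is 8^20/20! = 1152921504606846976/2432902008176640000 = 4398046511104/9280784638125.

4398046511104/9280784638125


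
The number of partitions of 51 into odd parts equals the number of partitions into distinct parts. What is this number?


Computing partitions of 51 into odd parts (1, 3, 5, ...):
Using the generating function prod_{k>=0} 1/(1-x^(2k+1)),
the count is 4097

4097


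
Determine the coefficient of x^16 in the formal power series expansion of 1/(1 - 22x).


The geometric series identity gives 1/(1 - c x) = sum_{k>=0} c^k x^k, so the coefficient of x^k is c^k.
Here c = 22 and k = 16.
Computing: 22^16 = 3011361496339065143296

3011361496339065143296


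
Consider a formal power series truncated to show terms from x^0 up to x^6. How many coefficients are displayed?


From x^0 to x^6 inclusive, the count is 6 - 0 + 1 = 7.

7


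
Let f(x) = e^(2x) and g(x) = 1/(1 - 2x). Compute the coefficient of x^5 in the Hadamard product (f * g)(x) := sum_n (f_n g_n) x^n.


Expanding: f_k = 2^k/k! (from e^(2x)) and g_k = 2^k (from 1/(1 - 2x)). So the Hadamard coefficient (f * g)_k = 2^k 2^k / k! = (4)^k / k!.
For k = 5: 4^5/5! = 1024/120 = 128/15.

128/15


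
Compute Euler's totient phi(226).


phi(n) counts integers in [1, n] coprime to n. Using the multiplicative formula phi(n) = n * prod_{p | n} (1 - 1/p):
226 = 2 * 113, so
phi(226) = 226 * (1 - 1/2) * (1 - 1/113) = 112.

112


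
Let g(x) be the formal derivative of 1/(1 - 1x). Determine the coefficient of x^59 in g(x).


Differentiate termwise: d/dx sum_{k>=0} 1^k x^k = sum_{k>=1} k 1^k x^(k-1) = sum_{j>=0} (j+1) 1^(j+1) x^j.
Equivalently, d/dx [1/(1 - 1x)] = 1/(1 - 1x)^2.
For j = 59: 60 * 1^60 = 60 * 1 = 60.

60


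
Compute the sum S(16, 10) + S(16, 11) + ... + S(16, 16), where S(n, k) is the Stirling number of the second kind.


By definition, S(n, k) counts partitions of an n-set into exactly k nonempty blocks.
Computing row n = 16 for k = 10..16:
S(16, k): 193754990, 28936908, 2757118, 165620, 6020, 120, 1
Sum = 225620777.

225620777


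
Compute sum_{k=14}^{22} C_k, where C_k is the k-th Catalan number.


C_14 through C_22: 2674440, 9694845, 35357670, 129644790, 477638700, 1767263190, 6564120420, 24466267020, 91482563640
Sum = 2674440 + 9694845 + 35357670 + 129644790 + 477638700 + 1767263190 + 6564120420 + 24466267020 + 91482563640
= 124935224715

124935224715


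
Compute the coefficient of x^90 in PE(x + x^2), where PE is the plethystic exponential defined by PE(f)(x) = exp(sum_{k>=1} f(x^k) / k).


With f(x) = x + x^2, the exponent is sum_{k>=1} (x^k + x^(2k)) / k = -ln(1 - x) - ln(1 - x^2). Exponentiating:
PE(x + x^2) = 1 / ((1 - x)(1 - x^2)).
This is the generating function for partitions of n into parts of size 1 or 2. The number of 2's can be any j in 0..45, and the rest are 1's, so
[x^90] = floor(90/2) + 1 = 46.

46


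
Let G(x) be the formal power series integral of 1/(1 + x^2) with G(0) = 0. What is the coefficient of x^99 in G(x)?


1/(1 + x^2) = sum_{j>=0} (-1)^j x^(2j). Integrating termwise with G(0) = 0:
G(x) = sum_{j>=0} (-1)^j x^(2j+1) / (2j+1) = arctan(x).
Only odd powers are nonzero. For x^99 write 99 = 2*49 + 1, giving
(-1)^49 / 99 = -1/99 = -1/99.

-1/99


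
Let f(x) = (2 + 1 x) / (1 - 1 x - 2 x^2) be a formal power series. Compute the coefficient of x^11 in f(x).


Write f(x) = sum_{k>=0} a_k x^k. Multiplying both sides by 1 - 1 x - 2 x^2 gives
(1 - 1 x - 2 x^2) sum_{k>=0} a_k x^k = 2 + 1 x.
Matching coefficients:
 x^0: a_0 = 2
 x^1: a_1 - 1 a_0 = 1  =>  a_1 = 1*2 + 1 = 3
 x^k (k >= 2): a_k = 1 a_{k-1} + 2 a_{k-2}.
Iterating: a_2 = 7, a_3 = 13, a_4 = 27, a_5 = 53, a_6 = 107, a_7 = 213, a_8 = 427, a_9 = 853, a_10 = 1707, a_11 = 3413.
So the coefficient of x^11 is 3413.

3413


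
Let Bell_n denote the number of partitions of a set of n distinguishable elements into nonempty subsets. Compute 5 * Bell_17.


Bell_17 can be computed from the Bell triangle or from Dobinski's identity Bell_n = (1/e) * sum_{k>=0} k^n / k!.
Computing Bell_17 = 82864869804.
Then 5 * 82864869804 = 414324349020.

414324349020


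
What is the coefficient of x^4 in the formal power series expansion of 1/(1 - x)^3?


The expansion 1/(1 - x)^r = sum_{k>=0} C(k + r - 1, r - 1) x^k follows from the multiset / negative-binomial theorem (or from repeated differentiation of the geometric series).
For r = 3 and k = 4:
C(6, 2) = 720 / (2 * 24) = 15.

15


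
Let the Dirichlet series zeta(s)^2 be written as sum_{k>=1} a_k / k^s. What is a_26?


The Dirichlet convolution of the constant function 1 with itself gives (1 * 1)(k) = sum_{d | k} 1 = d(k), the number of positive divisors of k.
Since zeta(s) = sum_{k>=1} 1/k^s, we have zeta(s)^2 = sum_{k>=1} d(k)/k^s, so a_k = d(k).
For k = 26: the divisors are 1, 2, 13, 26.
Count = 4.

4


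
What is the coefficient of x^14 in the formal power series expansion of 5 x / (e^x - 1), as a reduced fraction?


The exponential generating function for Bernoulli numbers is
x / (e^x - 1) = sum_{k>=0} B_k x^k / k!.
So the coefficient of x^14 in 5 x / (e^x - 1) is 5 B_14 / 14!.
Computing: B_14 = 7/6, 14! = 87178291200, giving
5 * 7/6 / 87178291200 = 1/14944849920.

1/14944849920


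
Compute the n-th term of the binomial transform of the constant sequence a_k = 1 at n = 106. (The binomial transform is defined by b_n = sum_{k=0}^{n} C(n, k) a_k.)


With a_k = 1 for all k, b_n = sum_{k=0}^{n} C(n, k) = 2^n by the binomial theorem.
For n = 106: 2^106 = 81129638414606681695789005144064.

81129638414606681695789005144064


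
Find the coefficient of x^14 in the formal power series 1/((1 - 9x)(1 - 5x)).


By partial fractions or Cauchy convolution:
The coefficient equals sum_{k=0}^{14} 9^k * 5^(14-k).
= 51465153629131

51465153629131


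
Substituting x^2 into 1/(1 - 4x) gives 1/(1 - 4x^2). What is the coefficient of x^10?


The coefficient of x^(2m) in 1/(1 - 4x^2) is 4^m.
With n = 10 = 2*5, the coefficient is 4^5 = 1024.

1024


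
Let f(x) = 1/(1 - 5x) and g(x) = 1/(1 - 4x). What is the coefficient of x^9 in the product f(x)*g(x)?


The coefficient of x^n in f*g is the Cauchy product: sum_{k=0}^{n} a^k * b^(n-k).
With a=5, b=4, n=9:
sum_{k=0}^{9} 5^k * 4^(9-k)
= 8717049

8717049


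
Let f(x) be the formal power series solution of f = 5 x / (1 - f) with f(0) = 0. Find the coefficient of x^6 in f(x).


Apply Lagrange inversion: f = 5 x * phi(f) with phi(t) = 1/(1 - t), so
[x^n] f = 5^n * (1/n) [t^(n-1)] phi(t)^n = 5^n * (1/n) [t^(n-1)] (1 - t)^(-n) = 5^n * (1/n) C(2n - 2, n - 1) = 5^n * C_{n-1}.
For n = 6: C_5 = C(10, 5) / 6 = 252/6 = 42.
With the 5^6 = 15625 factor, the coefficient is 15625 * 42 = 656250.

656250


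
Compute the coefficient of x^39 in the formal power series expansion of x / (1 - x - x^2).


Let f(x) = sum_{k>=0} a_k x^k. Multiplying f(x) * (1 - x - x^2) = x and matching coefficients gives a_0 = 0, a_1 = 1, and a_k = a_{k-1} + a_{k-2} for k >= 2. These are the Fibonacci numbers F_k.
Iterating from F_0 = 0, F_1 = 1:
F_0=0, F_1=1, F_2=1, F_3=2, F_4=3, F_5=5, F_6=8, F_7=13, F_8=21, F_9=34, ...
F_39 = 63245986.

63245986


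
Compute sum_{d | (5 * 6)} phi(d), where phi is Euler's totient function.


First, 5 * 6 = 30. One classical identity is sum_{d | n} phi(d) = n (each k in [1, n] has a unique gcd with n, and among the k's with gcd(k, n) = n/d there are phi(d) of them). So the sum equals 30. We also verify directly:
Divisors of 30: 1, 2, 3, 5, 6, 10, 15, 30.
phi values: 1, 1, 2, 4, 2, 4, 8, 8.
Sum = 30.

30


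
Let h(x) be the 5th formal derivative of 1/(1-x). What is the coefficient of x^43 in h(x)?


Differentiating 5 times: d^5/dx^5 [1/(1-x)] = 5!/(1-x)^6.
The expansion 1/(1-x)^6 = sum_{k>=0} C(k+5, 5) x^k, so the coefficient of x^n in 5!/(1-x)^6 is 5! * C(n+5, 5).
For n = 43: 120 * C(48, 5) = 120 * 1712304 = 205476480

205476480


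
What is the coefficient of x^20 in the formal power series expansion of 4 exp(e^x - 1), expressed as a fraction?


exp(e^x - 1) is the exponential generating function for the Bell numbers Bell_k: exp(e^x - 1) = sum_{k>=0} Bell_k x^k / k!.
So the coefficient of x^20 in 4 exp(e^x - 1) is 4 Bell_20 / 20!.
Computing: Bell_20 = 51724158235372 and 20! = 2432902008176640000, giving
4 * 51724158235372/2432902008176640000 = 263898766507/3103191336960000.

263898766507/3103191336960000


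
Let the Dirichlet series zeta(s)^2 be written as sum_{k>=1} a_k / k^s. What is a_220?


The Dirichlet convolution of the constant function 1 with itself gives (1 * 1)(k) = sum_{d | k} 1 = d(k), the number of positive divisors of k.
Since zeta(s) = sum_{k>=1} 1/k^s, we have zeta(s)^2 = sum_{k>=1} d(k)/k^s, so a_k = d(k).
For k = 220: the divisors are 1, 2, 4, 5, 10, 11, 20, 22, 44, 55, 110, 220.
Count = 12.

12


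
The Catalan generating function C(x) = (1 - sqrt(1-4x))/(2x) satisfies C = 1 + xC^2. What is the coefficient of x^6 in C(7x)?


Substituting x -> 7x scales the n-th coefficient by 7^n, so [x^6] C(7x) = 7^6 * C_6.
C_6 = C(2*6, 6)/(7) = 924/7 = 132.
So 7^6 * 132 = 117649 * 132 = 15529668.

15529668


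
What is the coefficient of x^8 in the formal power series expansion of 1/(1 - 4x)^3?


The general identity 1/(1 - c x)^r = sum_{k>=0} c^k C(k + r - 1, r - 1) x^k follows by substituting y = c x into 1/(1 - y)^r = sum_{k>=0} C(k + r - 1, r - 1) y^k.
For c = 4, r = 3, k = 8:
4^8 * C(10, 2) = 65536 * 45 = 2949120.

2949120


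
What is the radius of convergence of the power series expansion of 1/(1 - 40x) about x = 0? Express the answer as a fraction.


Expanding 1/(1 - 40x) = sum_{k>=0} 40^k x^k, the series converges when |40x| < 1, i.e., |x| < 1/40.
So the radius of convergence is 1/40 = 1/40.

1/40


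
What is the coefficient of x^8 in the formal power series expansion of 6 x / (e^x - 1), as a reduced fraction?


The exponential generating function for Bernoulli numbers is
x / (e^x - 1) = sum_{k>=0} B_k x^k / k!.
So the coefficient of x^8 in 6 x / (e^x - 1) is 6 B_8 / 8!.
Computing: B_8 = -1/30, 8! = 40320, giving
6 * -1/30 / 40320 = -1/201600.

-1/201600


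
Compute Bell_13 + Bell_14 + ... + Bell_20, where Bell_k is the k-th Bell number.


Recall Bell_k counts set partitions of a k-set (with Bell_0 = 1 by convention).
Bell_13 through Bell_20: 27644437, 190899322, 1382958545, 10480142147, 82864869804, 682076806159, 5832742205057, 51724158235372
Sum = 27644437 + 190899322 + 1382958545 + 10480142147 + 82864869804 + 682076806159 + 5832742205057 + 51724158235372 = 58333923760843.

58333923760843


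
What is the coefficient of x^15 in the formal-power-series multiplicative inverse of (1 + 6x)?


The inverse is 1/(1 + 6x). Apply the geometric identity 1/(1 - y) = sum_{k>=0} y^k with y = -6x:
1/(1 + 6x) = sum_{k>=0} (-6)^k x^k.
So the coefficient of x^15 is (-6)^15 = -470184984576.

-470184984576


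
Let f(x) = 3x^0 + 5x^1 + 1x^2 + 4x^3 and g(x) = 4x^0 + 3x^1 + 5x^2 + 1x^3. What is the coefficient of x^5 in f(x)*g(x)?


Cauchy product at x^5:
1*1 + 4*5
= 21

21


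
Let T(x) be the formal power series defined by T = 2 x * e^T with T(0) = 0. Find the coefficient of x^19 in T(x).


Apply the Lagrange inversion formula: if T = 2 x * phi(T) with phi(t) = e^t, then
[x^n] T = 2^n * (1/n) [t^(n-1)] phi(t)^n = 2^n * (1/n) [t^(n-1)] e^(n t) = 2^n * (1/n) * n^(n-1) / (n-1)! = 2^n * n^(n-1) / n!.
When c = 1 this is the Cayley count of rooted labeled trees on n vertices, divided by n!.
For n = 19: 2^19 * 19^18 / 19! = 524288 * 104127350297911241532841/121645100408832000 = 43843094862278417487512/97692469875.

43843094862278417487512/97692469875


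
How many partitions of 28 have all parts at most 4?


Using the generating function (1-x)^(-1)(1-x^2)^(-1)...(1-x^4)^(-1),
the coefficient of x^28 counts these restricted partitions.
Result = 249

249


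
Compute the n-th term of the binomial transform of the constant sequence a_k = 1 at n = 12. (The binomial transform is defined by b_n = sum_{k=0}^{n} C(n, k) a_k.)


With a_k = 1 for all k, b_n = sum_{k=0}^{n} C(n, k) = 2^n by the binomial theorem.
For n = 12: 2^12 = 4096.

4096


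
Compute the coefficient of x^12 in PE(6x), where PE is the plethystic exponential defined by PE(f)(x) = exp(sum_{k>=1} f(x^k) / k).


With f(x) = 6x, the exponent is sum_{k>=1} 6 x^k / k = 6 * (-ln(1 - x)). Exponentiating:
PE(6x) = exp(-6 ln(1 - x)) = 1/(1 - x)^6.
By the negative binomial expansion, [x^n] 1/(1 - x)^6 = C(n + 5, 5).
For n = 12: C(17, 5) = 6188.

6188


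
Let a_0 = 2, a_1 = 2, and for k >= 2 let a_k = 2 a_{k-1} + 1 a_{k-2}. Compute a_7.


Iterating the recurrence forward:
a_0 = 2
a_1 = 2
a_2 = 2*2 + 1*2 = 6
a_3 = 2*6 + 1*2 = 14
a_4 = 2*14 + 1*6 = 34
a_5 = 2*34 + 1*14 = 82
a_6 = 2*82 + 1*34 = 198
a_7 = 2*198 + 1*82 = 478
So a_7 = 478.

478


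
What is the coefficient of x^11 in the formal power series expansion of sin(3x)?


The Maclaurin series is sin(t) = sum_{k>=0} (-1)^k t^(2k+1) / (2k+1)!, so substituting t = 3x, only odd powers of x are nonzero, with coefficient of x^(2k+1) equal to (-1)^k 3^(2k+1) / (2k+1)!.
Write 11 = 2*5 + 1, giving the coefficient (-1)^5 * 3^11 / 11! = -177147/39916800 = -2187/492800.

-2187/492800


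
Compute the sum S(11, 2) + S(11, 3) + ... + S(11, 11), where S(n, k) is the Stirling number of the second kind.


By definition, S(n, k) counts partitions of an n-set into exactly k nonempty blocks.
Computing row n = 11 for k = 2..11:
S(11, k): 1023, 28501, 145750, 246730, 179487, 63987, 11880, 1155, 55, 1
Sum = 678569.

678569


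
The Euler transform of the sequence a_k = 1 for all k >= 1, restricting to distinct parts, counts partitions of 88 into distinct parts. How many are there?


Partitions of 88 into distinct parts can be computed via generating function.
Product (1+x)(1+x^2)(1+x^3)...
The coefficient of x^88 = 159046

159046


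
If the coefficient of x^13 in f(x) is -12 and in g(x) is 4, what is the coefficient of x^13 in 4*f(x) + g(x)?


Scalar multiplication scales coefficients: 4 * -12 = -48.
Then add the g coefficient: -48 + 4
= -44

-44


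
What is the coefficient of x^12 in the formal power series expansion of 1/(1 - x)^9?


The negative binomial / multiset identity is
1/(1 - x)^r = sum_{k>=0} C(k + r - 1, r - 1) x^k.
Here r = 9 and k = 12, so the coefficient is
C(12 + 8, 8) = C(20, 8)
= 125970

125970


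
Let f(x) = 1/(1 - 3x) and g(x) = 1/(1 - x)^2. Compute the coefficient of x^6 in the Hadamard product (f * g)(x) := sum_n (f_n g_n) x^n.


f has coefficients f_k = 3^k. For g = 1/(1 - x)^2 the coefficient is g_k = C(k + 1, 1) = k + 1. The Hadamard coefficient is (f * g)_k = 3^k * (k + 1).
For k = 6: 3^6 * 7 = 729 * 7 = 5103.

5103


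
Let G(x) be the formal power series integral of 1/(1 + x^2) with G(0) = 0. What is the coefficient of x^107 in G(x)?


1/(1 + x^2) = sum_{j>=0} (-1)^j x^(2j). Integrating termwise with G(0) = 0:
G(x) = sum_{j>=0} (-1)^j x^(2j+1) / (2j+1) = arctan(x).
Only odd powers are nonzero. For x^107 write 107 = 2*53 + 1, giving
(-1)^53 / 107 = -1/107 = -1/107.

-1/107


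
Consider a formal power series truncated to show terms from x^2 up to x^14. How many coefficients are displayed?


From x^2 to x^14 inclusive, the count is 14 - 2 + 1 = 13.

13


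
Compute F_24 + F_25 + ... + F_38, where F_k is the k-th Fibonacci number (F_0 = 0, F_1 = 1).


Use the identity sum_{k=0}^{N} F_k = F_{N+2} - 1 (which follows from F_{k+2} - F_{k+1} = F_k). Then
sum_{k=24}^{38} F_k = (F_{40} - 1) - (F_{25} - 1) = F_{40} - F_{25}.
Computing: F_{40} = 102334155, F_{25} = 75025, so
Sum = 102334155 - 75025 = 102259130.

102259130


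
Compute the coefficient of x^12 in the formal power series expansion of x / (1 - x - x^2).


Let f(x) = sum_{k>=0} a_k x^k. Multiplying f(x) * (1 - x - x^2) = x and matching coefficients gives a_0 = 0, a_1 = 1, and a_k = a_{k-1} + a_{k-2} for k >= 2. These are the Fibonacci numbers F_k.
Iterating from F_0 = 0, F_1 = 1:
F_0=0, F_1=1, F_2=1, F_3=2, F_4=3, F_5=5, F_6=8, F_7=13, F_8=21, F_9=34, ...
F_12 = 144.

144


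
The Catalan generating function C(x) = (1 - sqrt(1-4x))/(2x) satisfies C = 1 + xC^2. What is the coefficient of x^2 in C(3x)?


Substituting x -> 3x scales the n-th coefficient by 3^n, so [x^2] C(3x) = 3^2 * C_2.
C_2 = C(2*2, 2)/(3) = 6/3 = 2.
So 3^2 * 2 = 9 * 2 = 18.

18


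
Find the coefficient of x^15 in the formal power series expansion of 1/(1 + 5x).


Write 1/(1 + c x) = 1/(1 - (-c) x) and apply the geometric-series identity
1/(1 - y) = sum_{k>=0} y^k to get 1/(1 + c x) = sum_{k>=0} (-c)^k x^k.
So the coefficient of x^k is (-c)^k = (-1)^k * c^k.
Here c = 5 and k = 15:
(-5)^15 = -1 * 30517578125 = -30517578125

-30517578125


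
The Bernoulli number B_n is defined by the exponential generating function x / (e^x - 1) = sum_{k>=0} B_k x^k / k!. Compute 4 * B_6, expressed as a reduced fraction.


Bernoulli numbers can also be computed recursively via B_0 = 1 and sum_{j=0}^{m} C(m+1, j) B_j = 0 for m >= 1. Odd-index Bernoulli numbers vanish for k >= 3.
Computing B_6 = 1/42, so 4 * B_6 = 4 * 1/42 = 2/21.

2/21


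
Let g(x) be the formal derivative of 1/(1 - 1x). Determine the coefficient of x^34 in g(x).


Differentiate termwise: d/dx sum_{k>=0} 1^k x^k = sum_{k>=1} k 1^k x^(k-1) = sum_{j>=0} (j+1) 1^(j+1) x^j.
Equivalently, d/dx [1/(1 - 1x)] = 1/(1 - 1x)^2.
For j = 34: 35 * 1^35 = 35 * 1 = 35.

35


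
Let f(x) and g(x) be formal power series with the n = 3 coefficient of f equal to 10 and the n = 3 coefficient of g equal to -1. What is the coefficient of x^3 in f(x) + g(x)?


Addition of formal power series is termwise.
The coefficient of x^3 in f + g = 10 + -1
= 9

9


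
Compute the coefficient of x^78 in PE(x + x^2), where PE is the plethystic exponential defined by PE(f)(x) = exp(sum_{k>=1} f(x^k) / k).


With f(x) = x + x^2, the exponent is sum_{k>=1} (x^k + x^(2k)) / k = -ln(1 - x) - ln(1 - x^2). Exponentiating:
PE(x + x^2) = 1 / ((1 - x)(1 - x^2)).
This is the generating function for partitions of n into parts of size 1 or 2. The number of 2's can be any j in 0..39, and the rest are 1's, so
[x^78] = floor(78/2) + 1 = 40.

40


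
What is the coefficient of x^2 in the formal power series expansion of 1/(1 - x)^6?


The expansion 1/(1 - x)^r = sum_{k>=0} C(k + r - 1, r - 1) x^k follows from the multiset / negative-binomial theorem (or from repeated differentiation of the geometric series).
For r = 6 and k = 2:
C(7, 5) = 5040 / (120 * 2) = 21.

21


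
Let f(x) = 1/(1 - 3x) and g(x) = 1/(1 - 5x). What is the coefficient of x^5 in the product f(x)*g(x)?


The coefficient of x^n in f*g is the Cauchy product: sum_{k=0}^{n} a^k * b^(n-k).
With a=3, b=5, n=5:
sum_{k=0}^{5} 3^k * 5^(5-k)
= 7448

7448


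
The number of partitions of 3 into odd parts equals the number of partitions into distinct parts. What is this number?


Computing partitions of 3 into odd parts (1, 3, 5, ...):
Using the generating function prod_{k>=0} 1/(1-x^(2k+1)),
the count is 2

2


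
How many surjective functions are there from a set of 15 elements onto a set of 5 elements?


By inclusion-exclusion on which target elements are missed, the number of surjections from an n-set onto a k-set is
surj(n, k) = sum_{j=0}^{k} (-1)^j C(k, j) (k - j)^n.
Equivalently surj(n, k) = k! * S(n, k), where S(n, k) is the Stirling number of the second kind.
For n = 15, k = 5:
S(15, 5) = 210766920, so
surj = 5! * 210766920 = 120 * 210766920 = 25292030400.

25292030400


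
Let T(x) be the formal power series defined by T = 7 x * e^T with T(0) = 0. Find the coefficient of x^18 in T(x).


Apply the Lagrange inversion formula: if T = 7 x * phi(T) with phi(t) = e^t, then
[x^n] T = 7^n * (1/n) [t^(n-1)] phi(t)^n = 7^n * (1/n) [t^(n-1)] e^(n t) = 7^n * (1/n) * n^(n-1) / (n-1)! = 7^n * n^(n-1) / n!.
When c = 1 this is the Cayley count of rooted labeled trees on n vertices, divided by n!.
For n = 18: 7^18 * 18^17 / 18! = 1628413597910449 * 2185911559738696531968/6402373705728000 = 168947301180197983304053458/303875.

168947301180197983304053458/303875


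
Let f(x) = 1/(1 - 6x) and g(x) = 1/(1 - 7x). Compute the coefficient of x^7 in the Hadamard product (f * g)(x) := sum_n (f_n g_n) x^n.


f has coefficients f_k = 6^k and g has coefficients g_k = 7^k, so the Hadamard product has coefficient (f*g)_k = 6^k * 7^k = 42^k.
For k = 7: 42^7 = 230539333248.

230539333248


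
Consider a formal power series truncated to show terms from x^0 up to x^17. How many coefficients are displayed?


From x^0 to x^17 inclusive, the count is 17 - 0 + 1 = 18.

18


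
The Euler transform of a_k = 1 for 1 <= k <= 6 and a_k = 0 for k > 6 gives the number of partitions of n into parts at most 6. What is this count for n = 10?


Partitions of 10 into parts at most 6:
Using generating function (1-x)^(-1)(1-x^2)^(-1)...(1-x^6)^(-1),
the coefficient of x^10 = 35

35


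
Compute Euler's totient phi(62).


phi(n) counts integers in [1, n] coprime to n. Using the multiplicative formula phi(n) = n * prod_{p | n} (1 - 1/p):
62 = 2 * 31, so
phi(62) = 62 * (1 - 1/2) * (1 - 1/31) = 30.

30


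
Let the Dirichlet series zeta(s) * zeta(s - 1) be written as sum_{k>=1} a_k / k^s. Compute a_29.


Convolution gives a_k = sum_{d | k} d * 1 = sum_{d | k} d = sigma(k), the sum of positive divisors of k.
For k = 29, the divisors are 1, 29, so
sigma(29) = 1 + 29 = 30.

30


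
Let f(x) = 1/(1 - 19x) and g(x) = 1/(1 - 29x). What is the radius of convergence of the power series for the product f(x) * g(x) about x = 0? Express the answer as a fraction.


The radius of 1/(1 - 19x) is 1/19 (nearest singularity at x = 1/19), and the radius of 1/(1 - 29x) is 1/29.
The product f(x)*g(x) = 1/((1 - 19x)(1 - 29x)) has singularities at both 1/19 and 1/29, so its radius of convergence is the distance to the nearest one:
min(1/19, 1/29) = 1/29.

1/29


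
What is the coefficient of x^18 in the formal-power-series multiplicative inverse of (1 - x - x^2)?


Let the inverse be f(x) = sum_{k>=0} a_k x^k. From f(x) * (1 - x - x^2) = 1 and matching coefficients:
 x^0: a_0 = 1.
 x^1: a_1 - a_0 = 0, so a_1 = 1.
 x^k (k >= 2): a_k - a_{k-1} - a_{k-2} = 0, i.e. a_k = a_{k-1} + a_{k-2}.
This is the Fibonacci-type recurrence shifted so that a_0 = a_1 = 1.
Iterating: a_0=1, a_1=1, a_2=2, a_3=3, a_4=5, a_5=8, a_6=13, a_7=21, a_8=34, a_9=55, ...
a_18 = 4181.

4181


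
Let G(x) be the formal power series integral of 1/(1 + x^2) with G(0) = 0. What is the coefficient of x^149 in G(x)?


1/(1 + x^2) = sum_{j>=0} (-1)^j x^(2j). Integrating termwise with G(0) = 0:
G(x) = sum_{j>=0} (-1)^j x^(2j+1) / (2j+1) = arctan(x).
Only odd powers are nonzero. For x^149 write 149 = 2*74 + 1, giving
(-1)^74 / 149 = 1/149 = 1/149.

1/149


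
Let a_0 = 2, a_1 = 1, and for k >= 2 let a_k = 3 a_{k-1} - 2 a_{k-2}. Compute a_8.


Iterating the recurrence forward:
a_0 = 2
a_1 = 1
a_2 = 3*1 - 2*2 = -1
a_3 = 3*-1 - 2*1 = -5
a_4 = 3*-5 - 2*-1 = -13
a_5 = 3*-13 - 2*-5 = -29
a_6 = 3*-29 - 2*-13 = -61
a_7 = 3*-61 - 2*-29 = -125
a_8 = 3*-125 - 2*-61 = -253
So a_8 = -253.

-253


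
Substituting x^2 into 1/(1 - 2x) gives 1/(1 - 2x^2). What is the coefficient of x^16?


The coefficient of x^(2m) in 1/(1 - 2x^2) is 2^m.
With n = 16 = 2*8, the coefficient is 2^8 = 256.

256


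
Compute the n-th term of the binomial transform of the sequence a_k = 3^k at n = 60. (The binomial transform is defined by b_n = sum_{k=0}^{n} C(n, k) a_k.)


With a_k = 3^k, b_n = sum_{k=0}^{n} C(n, k) 3^k = (1 + 3)^n by the binomial theorem.
For n = 60: (1 + 3)^60 = 4^60 = 1329227995784915872903807060280344576.

1329227995784915872903807060280344576


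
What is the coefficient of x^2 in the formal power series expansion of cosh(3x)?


The Maclaurin series is cosh(t) = sum_{m>=0} t^(2m) / (2m)!, so substituting t = 3x, only even powers of x are nonzero, with coefficient of x^(2m) equal to 3^(2m) / (2m)!.
For x^2 the coefficient is 3^2/2! = 9/2 = 9/2.

9/2


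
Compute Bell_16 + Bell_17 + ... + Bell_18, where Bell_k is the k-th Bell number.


Recall Bell_k counts set partitions of a k-set (with Bell_0 = 1 by convention).
Bell_16 through Bell_18: 10480142147, 82864869804, 682076806159
Sum = 10480142147 + 82864869804 + 682076806159 = 775421818110.

775421818110


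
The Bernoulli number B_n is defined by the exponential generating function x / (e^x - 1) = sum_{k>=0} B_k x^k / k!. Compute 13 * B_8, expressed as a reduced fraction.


Bernoulli numbers can also be computed recursively via B_0 = 1 and sum_{j=0}^{m} C(m+1, j) B_j = 0 for m >= 1. Odd-index Bernoulli numbers vanish for k >= 3.
Computing B_8 = -1/30, so 13 * B_8 = 13 * -1/30 = -13/30.

-13/30


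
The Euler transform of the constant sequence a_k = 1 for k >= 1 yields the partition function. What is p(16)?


The Euler transform converts the sequence a_k = 1 into the number of integer partitions.
Using the recurrence or dynamic programming:
p(16) = 231

231


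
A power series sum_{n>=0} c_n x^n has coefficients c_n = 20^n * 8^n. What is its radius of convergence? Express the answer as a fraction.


By the root test (Cauchy-Hadamard), the radius is R = 1 / limsup_n |c_n|^(1/n).
Here |c_n|^(1/n) = (20^n * 8^n)^(1/n) = 20 * 8 = 160 for all n.
So R = 1/160 = 1/160.

1/160


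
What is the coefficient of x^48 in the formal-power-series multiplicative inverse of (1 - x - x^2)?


Let the inverse be f(x) = sum_{k>=0} a_k x^k. From f(x) * (1 - x - x^2) = 1 and matching coefficients:
 x^0: a_0 = 1.
 x^1: a_1 - a_0 = 0, so a_1 = 1.
 x^k (k >= 2): a_k - a_{k-1} - a_{k-2} = 0, i.e. a_k = a_{k-1} + a_{k-2}.
This is the Fibonacci-type recurrence shifted so that a_0 = a_1 = 1.
Iterating: a_0=1, a_1=1, a_2=2, a_3=3, a_4=5, a_5=8, a_6=13, a_7=21, a_8=34, a_9=55, ...
a_48 = 7778742049.

7778742049


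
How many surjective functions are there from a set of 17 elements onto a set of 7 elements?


By inclusion-exclusion on which target elements are missed, the number of surjections from an n-set onto a k-set is
surj(n, k) = sum_{j=0}^{k} (-1)^j C(k, j) (k - j)^n.
Equivalently surj(n, k) = k! * S(n, k), where S(n, k) is the Stirling number of the second kind.
For n = 17, k = 7:
S(17, 7) = 25708104786, so
surj = 7! * 25708104786 = 5040 * 25708104786 = 129568848121440.

129568848121440


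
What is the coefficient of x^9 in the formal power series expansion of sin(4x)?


The Maclaurin series is sin(t) = sum_{k>=0} (-1)^k t^(2k+1) / (2k+1)!, so substituting t = 4x, only odd powers of x are nonzero, with coefficient of x^(2k+1) equal to (-1)^k 4^(2k+1) / (2k+1)!.
Write 9 = 2*4 + 1, giving the coefficient (-1)^4 * 4^9 / 9! = 262144/362880 = 2048/2835.

2048/2835


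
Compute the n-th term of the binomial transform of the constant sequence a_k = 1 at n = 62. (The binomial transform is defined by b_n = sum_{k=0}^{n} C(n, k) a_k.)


With a_k = 1 for all k, b_n = sum_{k=0}^{n} C(n, k) = 2^n by the binomial theorem.
For n = 62: 2^62 = 4611686018427387904.

4611686018427387904


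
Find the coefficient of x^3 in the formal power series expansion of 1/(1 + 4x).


Write 1/(1 + c x) = 1/(1 - (-c) x) and apply the geometric-series identity
1/(1 - y) = sum_{k>=0} y^k to get 1/(1 + c x) = sum_{k>=0} (-c)^k x^k.
So the coefficient of x^k is (-c)^k = (-1)^k * c^k.
Here c = 4 and k = 3:
(-4)^3 = -1 * 64 = -64

-64


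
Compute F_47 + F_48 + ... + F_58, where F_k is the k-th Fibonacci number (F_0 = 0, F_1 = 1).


Use the identity sum_{k=0}^{N} F_k = F_{N+2} - 1 (which follows from F_{k+2} - F_{k+1} = F_k). Then
sum_{k=47}^{58} F_k = (F_{60} - 1) - (F_{48} - 1) = F_{60} - F_{48}.
Computing: F_{60} = 1548008755920, F_{48} = 4807526976, so
Sum = 1548008755920 - 4807526976 = 1543201228944.

1543201228944


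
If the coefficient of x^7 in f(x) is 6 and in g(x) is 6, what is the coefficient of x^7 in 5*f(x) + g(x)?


Scalar multiplication scales coefficients: 5 * 6 = 30.
Then add the g coefficient: 30 + 6
= 36

36


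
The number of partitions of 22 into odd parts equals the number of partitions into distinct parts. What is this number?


Computing partitions of 22 into odd parts (1, 3, 5, ...):
Using the generating function prod_{k>=0} 1/(1-x^(2k+1)),
the count is 89

89


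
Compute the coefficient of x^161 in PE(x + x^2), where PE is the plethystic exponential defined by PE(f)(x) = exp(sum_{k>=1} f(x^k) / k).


With f(x) = x + x^2, the exponent is sum_{k>=1} (x^k + x^(2k)) / k = -ln(1 - x) - ln(1 - x^2). Exponentiating:
PE(x + x^2) = 1 / ((1 - x)(1 - x^2)).
This is the generating function for partitions of n into parts of size 1 or 2. The number of 2's can be any j in 0..80, and the rest are 1's, so
[x^161] = floor(161/2) + 1 = 81.

81


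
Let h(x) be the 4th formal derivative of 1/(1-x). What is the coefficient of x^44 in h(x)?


Differentiating 4 times: d^4/dx^4 [1/(1-x)] = 4!/(1-x)^5.
The expansion 1/(1-x)^5 = sum_{k>=0} C(k+4, 4) x^k, so the coefficient of x^n in 4!/(1-x)^5 is 4! * C(n+4, 4).
For n = 44: 24 * C(48, 4) = 24 * 194580 = 4669920

4669920
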